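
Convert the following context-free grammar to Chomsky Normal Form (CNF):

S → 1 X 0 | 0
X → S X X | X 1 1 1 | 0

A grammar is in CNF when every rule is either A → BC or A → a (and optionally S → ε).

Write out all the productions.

T1 → 1; T0 → 0; S → 0; X → 0; S → T1 X0; X0 → X T0; X → S X1; X1 → X X; X → X X2; X2 → T1 X3; X3 → T1 T1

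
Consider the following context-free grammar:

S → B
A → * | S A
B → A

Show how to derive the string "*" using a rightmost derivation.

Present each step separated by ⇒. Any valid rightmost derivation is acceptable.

S ⇒ B ⇒ A ⇒ *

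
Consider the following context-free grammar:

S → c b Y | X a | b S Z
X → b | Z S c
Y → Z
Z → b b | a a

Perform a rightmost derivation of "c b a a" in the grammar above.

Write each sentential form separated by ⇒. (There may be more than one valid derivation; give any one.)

S ⇒ c b Y ⇒ c b Z ⇒ c b a a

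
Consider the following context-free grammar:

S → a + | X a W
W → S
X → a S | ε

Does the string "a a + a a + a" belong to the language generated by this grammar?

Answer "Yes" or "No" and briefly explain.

No - no valid derivation exists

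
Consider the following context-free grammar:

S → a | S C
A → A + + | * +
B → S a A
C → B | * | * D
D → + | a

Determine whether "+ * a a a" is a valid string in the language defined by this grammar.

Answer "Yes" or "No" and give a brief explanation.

No - no valid derivation exists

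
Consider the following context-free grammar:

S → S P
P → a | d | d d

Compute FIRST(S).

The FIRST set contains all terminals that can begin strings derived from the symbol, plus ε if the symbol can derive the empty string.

We compute FIRST(S) using the standard algorithm.
FIRST(P) = {a, d}
FIRST(S) = {}
Therefore, FIRST(S) = {}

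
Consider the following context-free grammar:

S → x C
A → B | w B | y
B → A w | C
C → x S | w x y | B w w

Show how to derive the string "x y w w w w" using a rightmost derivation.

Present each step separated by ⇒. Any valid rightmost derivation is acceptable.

S ⇒ x C ⇒ x B w w ⇒ x A w w w ⇒ x B w w w ⇒ x A w w w w ⇒ x y w w w w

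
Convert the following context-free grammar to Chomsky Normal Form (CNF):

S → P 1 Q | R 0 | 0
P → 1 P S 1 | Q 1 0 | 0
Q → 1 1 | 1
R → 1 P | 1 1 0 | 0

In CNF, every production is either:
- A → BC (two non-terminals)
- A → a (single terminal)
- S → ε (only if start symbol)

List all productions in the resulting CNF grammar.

T1 → 1; T0 → 0; S → 0; P → 0; Q → 1; R → 0; S → P X0; X0 → T1 Q; S → R T0; P → T1 X1; X1 → P X2; X2 → S T1; P → Q X3; X3 → T1 T0; Q → T1 T1; R → T1 P; R → T1 X4; X4 → T1 T0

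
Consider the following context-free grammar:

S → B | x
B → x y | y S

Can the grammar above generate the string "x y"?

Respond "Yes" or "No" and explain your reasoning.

Yes - a valid derivation exists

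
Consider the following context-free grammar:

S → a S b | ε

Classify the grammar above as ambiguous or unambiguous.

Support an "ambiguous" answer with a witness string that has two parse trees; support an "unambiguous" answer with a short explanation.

Unambiguous - every string in the language has a unique parse tree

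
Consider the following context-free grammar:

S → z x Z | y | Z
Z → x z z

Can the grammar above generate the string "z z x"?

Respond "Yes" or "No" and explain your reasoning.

No - no valid derivation exists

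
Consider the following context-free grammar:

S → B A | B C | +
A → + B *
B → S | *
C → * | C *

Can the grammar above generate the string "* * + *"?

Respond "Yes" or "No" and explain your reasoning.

No - no valid derivation exists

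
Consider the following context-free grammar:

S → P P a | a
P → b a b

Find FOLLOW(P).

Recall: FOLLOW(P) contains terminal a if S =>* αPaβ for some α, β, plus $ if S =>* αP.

We compute FOLLOW(P) using the standard algorithm.
FOLLOW(S) starts with {$}.
FIRST(P) = {b}
FIRST(S) = {a, b}
FOLLOW(P) = {a, b}
FOLLOW(S) = {$}
Therefore, FOLLOW(P) = {a, b}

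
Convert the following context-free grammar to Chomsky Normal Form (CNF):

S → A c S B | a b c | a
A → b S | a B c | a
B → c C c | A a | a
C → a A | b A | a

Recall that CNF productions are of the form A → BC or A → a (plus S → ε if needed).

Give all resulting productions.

TC → c; TA → a; TB → b; S → a; A → a; B → a; C → a; S → A X0; X0 → TC X1; X1 → S B; S → TA X2; X2 → TB TC; A → TB S; A → TA X3; X3 → B TC; B → TC X4; X4 → C TC; B → A TA; C → TA A; C → TB A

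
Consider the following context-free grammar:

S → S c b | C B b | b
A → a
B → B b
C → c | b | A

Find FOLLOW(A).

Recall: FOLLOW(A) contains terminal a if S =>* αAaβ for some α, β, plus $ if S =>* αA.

We compute FOLLOW(A) using the standard algorithm.
FOLLOW(S) starts with {$}.
FIRST(A) = {a}
FIRST(B) = {}
FIRST(C) = {a, b, c}
FIRST(S) = {a, b, c}
FOLLOW(A) = {}
FOLLOW(B) = {b}
FOLLOW(C) = {}
FOLLOW(S) = {$, c}
Therefore, FOLLOW(A) = {}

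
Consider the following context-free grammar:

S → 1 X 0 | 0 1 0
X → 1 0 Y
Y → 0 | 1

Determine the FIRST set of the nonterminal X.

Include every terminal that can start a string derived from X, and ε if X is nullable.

We compute FIRST(X) using the standard algorithm.
FIRST(S) = {0, 1}
FIRST(X) = {1}
FIRST(Y) = {0, 1}
Therefore, FIRST(X) = {1}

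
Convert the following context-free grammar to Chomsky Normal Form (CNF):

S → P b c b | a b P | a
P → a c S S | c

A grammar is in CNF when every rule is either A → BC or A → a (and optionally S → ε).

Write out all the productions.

TB → b; TC → c; TA → a; S → a; P → c; S → P X0; X0 → TB X1; X1 → TC TB; S → TA X2; X2 → TB P; P → TA X3; X3 → TC X4; X4 → S S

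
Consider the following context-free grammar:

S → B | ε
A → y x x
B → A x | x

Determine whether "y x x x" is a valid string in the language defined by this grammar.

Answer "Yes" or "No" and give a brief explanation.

Yes - a valid derivation exists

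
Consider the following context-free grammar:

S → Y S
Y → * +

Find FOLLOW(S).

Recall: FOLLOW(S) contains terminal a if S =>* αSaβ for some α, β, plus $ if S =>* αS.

We compute FOLLOW(S) using the standard algorithm.
FOLLOW(S) starts with {$}.
FIRST(S) = {*}
FIRST(Y) = {*}
FOLLOW(S) = {$}
FOLLOW(Y) = {*}
Therefore, FOLLOW(S) = {$}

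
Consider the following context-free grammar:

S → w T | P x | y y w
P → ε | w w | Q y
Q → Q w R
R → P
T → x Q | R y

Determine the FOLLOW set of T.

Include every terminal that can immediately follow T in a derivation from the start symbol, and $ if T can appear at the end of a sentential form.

We compute FOLLOW(T) using the standard algorithm.
FOLLOW(S) starts with {$}.
FIRST(P) = {w, ε}
FIRST(Q) = {}
FIRST(R) = {w, ε}
FIRST(S) = {w, x, y}
FIRST(T) = {w, x, y}
FOLLOW(P) = {$, w, x, y}
FOLLOW(Q) = {$, w, y}
FOLLOW(R) = {$, w, y}
FOLLOW(S) = {$}
FOLLOW(T) = {$}
Therefore, FOLLOW(T) = {$}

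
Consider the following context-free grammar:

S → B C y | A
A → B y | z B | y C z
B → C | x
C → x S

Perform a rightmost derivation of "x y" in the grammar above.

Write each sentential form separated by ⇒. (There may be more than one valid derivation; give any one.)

S ⇒ A ⇒ B y ⇒ x y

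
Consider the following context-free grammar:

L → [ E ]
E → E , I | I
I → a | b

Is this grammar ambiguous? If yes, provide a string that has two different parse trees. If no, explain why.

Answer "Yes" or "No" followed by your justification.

No - the grammar is unambiguous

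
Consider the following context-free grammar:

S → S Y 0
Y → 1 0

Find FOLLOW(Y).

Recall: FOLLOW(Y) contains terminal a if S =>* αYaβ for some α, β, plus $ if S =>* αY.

We compute FOLLOW(Y) using the standard algorithm.
FOLLOW(S) starts with {$}.
FIRST(S) = {}
FIRST(Y) = {1}
FOLLOW(S) = {$, 1}
FOLLOW(Y) = {0}
Therefore, FOLLOW(Y) = {0}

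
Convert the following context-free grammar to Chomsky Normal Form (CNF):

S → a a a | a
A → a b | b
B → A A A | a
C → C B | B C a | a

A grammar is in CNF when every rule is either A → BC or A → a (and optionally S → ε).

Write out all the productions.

TA → a; S → a; TB → b; A → b; B → a; C → a; S → TA X0; X0 → TA TA; A → TA TB; B → A X1; X1 → A A; C → C B; C → B X2; X2 → C TA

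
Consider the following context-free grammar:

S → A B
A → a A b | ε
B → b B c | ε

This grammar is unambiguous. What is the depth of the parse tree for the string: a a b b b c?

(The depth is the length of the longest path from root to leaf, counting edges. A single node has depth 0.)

4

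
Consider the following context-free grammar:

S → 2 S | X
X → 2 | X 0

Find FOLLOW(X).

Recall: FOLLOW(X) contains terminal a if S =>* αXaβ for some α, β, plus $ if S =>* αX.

We compute FOLLOW(X) using the standard algorithm.
FOLLOW(S) starts with {$}.
FIRST(S) = {2}
FIRST(X) = {2}
FOLLOW(S) = {$}
FOLLOW(X) = {$, 0}
Therefore, FOLLOW(X) = {$, 0}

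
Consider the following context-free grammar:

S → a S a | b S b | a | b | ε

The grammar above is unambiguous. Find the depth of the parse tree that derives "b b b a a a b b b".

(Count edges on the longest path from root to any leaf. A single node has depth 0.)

5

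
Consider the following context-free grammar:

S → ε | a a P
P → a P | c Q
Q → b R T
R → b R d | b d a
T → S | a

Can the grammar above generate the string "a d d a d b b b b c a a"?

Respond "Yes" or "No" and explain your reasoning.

No - no valid derivation exists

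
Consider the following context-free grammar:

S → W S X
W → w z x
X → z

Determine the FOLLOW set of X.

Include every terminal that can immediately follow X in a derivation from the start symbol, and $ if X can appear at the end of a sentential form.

We compute FOLLOW(X) using the standard algorithm.
FOLLOW(S) starts with {$}.
FIRST(S) = {w}
FIRST(W) = {w}
FIRST(X) = {z}
FOLLOW(S) = {$, z}
FOLLOW(W) = {w}
FOLLOW(X) = {$, z}
Therefore, FOLLOW(X) = {$, z}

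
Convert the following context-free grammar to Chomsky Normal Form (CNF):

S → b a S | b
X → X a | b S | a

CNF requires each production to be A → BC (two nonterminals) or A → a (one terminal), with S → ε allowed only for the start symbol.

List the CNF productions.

TB → b; TA → a; S → b; X → a; S → TB X0; X0 → TA S; X → X TA; X → TB S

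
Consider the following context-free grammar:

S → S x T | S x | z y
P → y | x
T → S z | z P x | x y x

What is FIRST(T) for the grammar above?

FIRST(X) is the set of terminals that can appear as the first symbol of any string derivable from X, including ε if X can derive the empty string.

We compute FIRST(T) using the standard algorithm.
FIRST(P) = {x, y}
FIRST(S) = {z}
FIRST(T) = {x, z}
Therefore, FIRST(T) = {x, z}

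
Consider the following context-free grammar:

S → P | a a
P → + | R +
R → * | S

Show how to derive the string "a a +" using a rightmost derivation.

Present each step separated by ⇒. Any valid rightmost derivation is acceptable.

S ⇒ P ⇒ R + ⇒ S + ⇒ a a +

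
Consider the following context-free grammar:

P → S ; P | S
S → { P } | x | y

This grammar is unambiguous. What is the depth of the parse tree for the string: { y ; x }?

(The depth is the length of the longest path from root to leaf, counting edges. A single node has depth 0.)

5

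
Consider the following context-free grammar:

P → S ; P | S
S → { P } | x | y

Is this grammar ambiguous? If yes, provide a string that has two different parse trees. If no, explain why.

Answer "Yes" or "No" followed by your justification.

No - the grammar is unambiguous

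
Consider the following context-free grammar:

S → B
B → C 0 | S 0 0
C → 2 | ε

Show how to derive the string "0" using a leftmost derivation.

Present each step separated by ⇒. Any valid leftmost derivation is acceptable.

S ⇒ B ⇒ C 0 ⇒ 0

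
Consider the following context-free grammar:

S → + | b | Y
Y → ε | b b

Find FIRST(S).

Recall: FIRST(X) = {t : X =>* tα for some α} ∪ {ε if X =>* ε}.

We compute FIRST(S) using the standard algorithm.
FIRST(S) = {+, b, ε}
FIRST(Y) = {b, ε}
Therefore, FIRST(S) = {+, b, ε}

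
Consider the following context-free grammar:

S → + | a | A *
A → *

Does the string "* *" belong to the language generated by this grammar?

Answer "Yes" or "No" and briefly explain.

Yes - a valid derivation exists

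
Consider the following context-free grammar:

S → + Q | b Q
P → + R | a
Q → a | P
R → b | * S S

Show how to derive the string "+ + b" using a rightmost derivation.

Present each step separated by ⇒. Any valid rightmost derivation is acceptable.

S ⇒ + Q ⇒ + P ⇒ + + R ⇒ + + b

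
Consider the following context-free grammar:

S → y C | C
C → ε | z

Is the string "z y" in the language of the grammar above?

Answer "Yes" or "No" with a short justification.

No - no valid derivation exists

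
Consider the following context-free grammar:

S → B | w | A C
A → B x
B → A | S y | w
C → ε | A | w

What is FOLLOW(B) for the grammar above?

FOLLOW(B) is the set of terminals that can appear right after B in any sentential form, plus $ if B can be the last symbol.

We compute FOLLOW(B) using the standard algorithm.
FOLLOW(S) starts with {$}.
FIRST(A) = {w}
FIRST(B) = {w}
FIRST(C) = {w, ε}
FIRST(S) = {w}
FOLLOW(A) = {$, w, x, y}
FOLLOW(B) = {$, x, y}
FOLLOW(C) = {$, y}
FOLLOW(S) = {$, y}
Therefore, FOLLOW(B) = {$, x, y}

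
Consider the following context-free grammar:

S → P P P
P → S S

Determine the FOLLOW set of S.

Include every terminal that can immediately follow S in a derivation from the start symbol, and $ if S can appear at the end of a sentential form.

We compute FOLLOW(S) using the standard algorithm.
FOLLOW(S) starts with {$}.
FIRST(P) = {}
FIRST(S) = {}
FOLLOW(P) = {$}
FOLLOW(S) = {$}
Therefore, FOLLOW(S) = {$}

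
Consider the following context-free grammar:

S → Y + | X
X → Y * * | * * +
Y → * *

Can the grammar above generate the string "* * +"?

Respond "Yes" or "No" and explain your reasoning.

Yes - a valid derivation exists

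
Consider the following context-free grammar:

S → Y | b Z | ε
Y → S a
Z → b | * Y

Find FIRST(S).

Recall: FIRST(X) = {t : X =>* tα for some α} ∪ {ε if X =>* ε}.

We compute FIRST(S) using the standard algorithm.
FIRST(S) = {a, b, ε}
FIRST(Y) = {a, b}
FIRST(Z) = {*, b}
Therefore, FIRST(S) = {a, b, ε}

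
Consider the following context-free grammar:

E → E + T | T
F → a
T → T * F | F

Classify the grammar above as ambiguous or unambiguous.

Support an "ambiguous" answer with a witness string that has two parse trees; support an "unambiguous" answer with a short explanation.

Unambiguous - every string in the language has a unique parse tree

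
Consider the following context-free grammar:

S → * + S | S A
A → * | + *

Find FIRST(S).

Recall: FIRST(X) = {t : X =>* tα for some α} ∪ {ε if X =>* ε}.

We compute FIRST(S) using the standard algorithm.
FIRST(A) = {*, +}
FIRST(S) = {*}
Therefore, FIRST(S) = {*}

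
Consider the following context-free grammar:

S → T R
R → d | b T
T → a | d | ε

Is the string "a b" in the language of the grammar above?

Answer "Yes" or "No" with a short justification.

Yes - a valid derivation exists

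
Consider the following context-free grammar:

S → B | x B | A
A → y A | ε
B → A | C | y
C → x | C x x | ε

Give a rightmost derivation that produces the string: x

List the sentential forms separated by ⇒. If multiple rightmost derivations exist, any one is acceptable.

S ⇒ B ⇒ C ⇒ x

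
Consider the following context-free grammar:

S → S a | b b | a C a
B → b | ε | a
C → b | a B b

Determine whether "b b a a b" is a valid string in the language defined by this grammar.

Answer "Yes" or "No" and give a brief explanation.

No - no valid derivation exists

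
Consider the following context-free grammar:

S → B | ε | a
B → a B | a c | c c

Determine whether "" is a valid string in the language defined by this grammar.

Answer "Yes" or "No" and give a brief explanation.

Yes - a valid derivation exists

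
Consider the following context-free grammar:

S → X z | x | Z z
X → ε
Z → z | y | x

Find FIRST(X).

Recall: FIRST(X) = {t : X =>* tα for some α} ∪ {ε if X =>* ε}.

We compute FIRST(X) using the standard algorithm.
FIRST(S) = {x, y, z}
FIRST(X) = {ε}
FIRST(Z) = {x, y, z}
Therefore, FIRST(X) = {ε}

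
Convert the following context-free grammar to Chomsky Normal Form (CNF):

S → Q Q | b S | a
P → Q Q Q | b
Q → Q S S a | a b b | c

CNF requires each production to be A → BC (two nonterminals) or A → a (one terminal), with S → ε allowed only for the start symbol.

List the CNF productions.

TB → b; S → a; P → b; TA → a; Q → c; S → Q Q; S → TB S; P → Q X0; X0 → Q Q; Q → Q X1; X1 → S X2; X2 → S TA; Q → TA X3; X3 → TB TB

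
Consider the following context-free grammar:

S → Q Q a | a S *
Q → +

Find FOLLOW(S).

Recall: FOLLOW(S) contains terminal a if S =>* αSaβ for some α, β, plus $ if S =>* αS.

We compute FOLLOW(S) using the standard algorithm.
FOLLOW(S) starts with {$}.
FIRST(Q) = {+}
FIRST(S) = {+, a}
FOLLOW(Q) = {+, a}
FOLLOW(S) = {$, *}
Therefore, FOLLOW(S) = {$, *}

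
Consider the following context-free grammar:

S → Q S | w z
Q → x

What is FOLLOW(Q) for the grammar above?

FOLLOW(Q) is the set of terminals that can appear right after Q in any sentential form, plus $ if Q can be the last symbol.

We compute FOLLOW(Q) using the standard algorithm.
FOLLOW(S) starts with {$}.
FIRST(Q) = {x}
FIRST(S) = {w, x}
FOLLOW(Q) = {w, x}
FOLLOW(S) = {$}
Therefore, FOLLOW(Q) = {w, x}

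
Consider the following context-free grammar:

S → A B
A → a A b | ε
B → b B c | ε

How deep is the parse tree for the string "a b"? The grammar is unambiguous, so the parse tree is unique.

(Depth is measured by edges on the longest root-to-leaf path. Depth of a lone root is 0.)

3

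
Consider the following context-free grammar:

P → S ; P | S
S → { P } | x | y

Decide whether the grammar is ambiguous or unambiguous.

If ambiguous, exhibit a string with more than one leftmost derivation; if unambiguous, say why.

Unambiguous - every string in the language has a unique leftmost derivation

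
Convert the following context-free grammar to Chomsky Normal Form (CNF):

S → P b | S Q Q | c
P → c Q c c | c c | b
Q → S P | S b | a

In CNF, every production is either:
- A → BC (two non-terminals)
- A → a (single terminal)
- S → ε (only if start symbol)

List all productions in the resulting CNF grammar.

TB → b; S → c; TC → c; P → b; Q → a; S → P TB; S → S X0; X0 → Q Q; P → TC X1; X1 → Q X2; X2 → TC TC; P → TC TC; Q → S P; Q → S TB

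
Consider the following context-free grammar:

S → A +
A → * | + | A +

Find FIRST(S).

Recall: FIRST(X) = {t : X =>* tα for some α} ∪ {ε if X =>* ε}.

We compute FIRST(S) using the standard algorithm.
FIRST(A) = {*, +}
FIRST(S) = {*, +}
Therefore, FIRST(S) = {*, +}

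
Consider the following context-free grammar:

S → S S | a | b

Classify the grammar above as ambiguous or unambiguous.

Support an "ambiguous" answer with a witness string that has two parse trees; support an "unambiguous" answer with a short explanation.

Ambiguous - the string 'b a b a' has two distinct parse trees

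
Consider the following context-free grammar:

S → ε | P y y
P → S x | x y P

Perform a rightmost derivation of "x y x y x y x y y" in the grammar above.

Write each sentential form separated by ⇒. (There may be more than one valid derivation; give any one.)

S ⇒ P y y ⇒ x y P y y ⇒ x y x y P y y ⇒ x y x y x y P y y ⇒ x y x y x y S x y y ⇒ x y x y x y x y y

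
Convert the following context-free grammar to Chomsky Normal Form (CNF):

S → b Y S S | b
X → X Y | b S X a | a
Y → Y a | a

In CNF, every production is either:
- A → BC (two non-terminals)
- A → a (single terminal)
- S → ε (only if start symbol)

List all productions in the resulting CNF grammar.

TB → b; S → b; TA → a; X → a; Y → a; S → TB X0; X0 → Y X1; X1 → S S; X → X Y; X → TB X2; X2 → S X3; X3 → X TA; Y → Y TA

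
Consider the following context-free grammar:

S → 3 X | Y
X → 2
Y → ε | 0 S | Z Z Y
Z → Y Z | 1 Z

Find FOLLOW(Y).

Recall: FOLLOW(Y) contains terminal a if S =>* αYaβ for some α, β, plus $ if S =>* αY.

We compute FOLLOW(Y) using the standard algorithm.
FOLLOW(S) starts with {$}.
FIRST(S) = {0, 1, 3, ε}
FIRST(X) = {2}
FIRST(Y) = {0, 1, ε}
FIRST(Z) = {0, 1}
FOLLOW(S) = {$, 0, 1}
FOLLOW(X) = {$, 0, 1}
FOLLOW(Y) = {$, 0, 1}
FOLLOW(Z) = {$, 0, 1}
Therefore, FOLLOW(Y) = {$, 0, 1}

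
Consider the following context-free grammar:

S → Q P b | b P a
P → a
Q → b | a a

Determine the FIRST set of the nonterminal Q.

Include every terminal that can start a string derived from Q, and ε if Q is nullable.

We compute FIRST(Q) using the standard algorithm.
FIRST(P) = {a}
FIRST(Q) = {a, b}
FIRST(S) = {a, b}
Therefore, FIRST(Q) = {a, b}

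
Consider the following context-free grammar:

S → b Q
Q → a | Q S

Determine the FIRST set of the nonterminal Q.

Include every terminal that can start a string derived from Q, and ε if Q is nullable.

We compute FIRST(Q) using the standard algorithm.
FIRST(Q) = {a}
FIRST(S) = {b}
Therefore, FIRST(Q) = {a}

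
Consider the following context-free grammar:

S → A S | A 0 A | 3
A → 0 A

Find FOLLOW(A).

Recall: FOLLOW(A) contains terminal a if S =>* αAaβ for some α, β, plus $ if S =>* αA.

We compute FOLLOW(A) using the standard algorithm.
FOLLOW(S) starts with {$}.
FIRST(A) = {0}
FIRST(S) = {0, 3}
FOLLOW(A) = {$, 0, 3}
FOLLOW(S) = {$}
Therefore, FOLLOW(A) = {$, 0, 3}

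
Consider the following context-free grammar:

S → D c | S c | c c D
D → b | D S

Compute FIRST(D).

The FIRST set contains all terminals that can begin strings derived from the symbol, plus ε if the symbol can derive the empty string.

We compute FIRST(D) using the standard algorithm.
FIRST(D) = {b}
FIRST(S) = {b, c}
Therefore, FIRST(D) = {b}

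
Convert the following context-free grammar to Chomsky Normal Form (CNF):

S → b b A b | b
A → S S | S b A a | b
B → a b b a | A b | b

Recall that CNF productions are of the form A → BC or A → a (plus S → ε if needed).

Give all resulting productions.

TB → b; S → b; TA → a; A → b; B → b; S → TB X0; X0 → TB X1; X1 → A TB; A → S S; A → S X2; X2 → TB X3; X3 → A TA; B → TA X4; X4 → TB X5; X5 → TB TA; B → A TB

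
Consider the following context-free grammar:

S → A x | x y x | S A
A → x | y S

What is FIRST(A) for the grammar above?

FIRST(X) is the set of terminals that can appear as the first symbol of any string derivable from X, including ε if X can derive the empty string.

We compute FIRST(A) using the standard algorithm.
FIRST(A) = {x, y}
FIRST(S) = {x, y}
Therefore, FIRST(A) = {x, y}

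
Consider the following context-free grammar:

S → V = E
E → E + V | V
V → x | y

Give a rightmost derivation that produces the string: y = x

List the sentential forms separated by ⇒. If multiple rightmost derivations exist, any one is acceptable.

S ⇒ V = E ⇒ V = V ⇒ V = x ⇒ y = x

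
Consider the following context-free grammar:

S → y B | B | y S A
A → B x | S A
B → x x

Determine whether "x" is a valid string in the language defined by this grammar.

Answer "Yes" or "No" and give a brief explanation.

No - no valid derivation exists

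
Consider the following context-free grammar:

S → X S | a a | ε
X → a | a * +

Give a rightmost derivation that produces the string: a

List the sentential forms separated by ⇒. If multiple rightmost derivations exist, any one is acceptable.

S ⇒ X S ⇒ X ⇒ a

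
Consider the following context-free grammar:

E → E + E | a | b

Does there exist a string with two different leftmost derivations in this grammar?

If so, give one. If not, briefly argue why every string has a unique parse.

Yes - the string 'b + a + a + a' has two distinct leftmost derivations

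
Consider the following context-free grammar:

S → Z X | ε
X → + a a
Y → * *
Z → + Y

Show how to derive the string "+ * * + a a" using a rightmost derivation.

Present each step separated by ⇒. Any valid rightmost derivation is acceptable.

S ⇒ Z X ⇒ Z + a a ⇒ + Y + a a ⇒ + * * + a a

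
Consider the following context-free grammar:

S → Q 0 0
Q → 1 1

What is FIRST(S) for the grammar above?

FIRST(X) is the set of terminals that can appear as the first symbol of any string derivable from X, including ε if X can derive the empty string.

We compute FIRST(S) using the standard algorithm.
FIRST(Q) = {1}
FIRST(S) = {1}
Therefore, FIRST(S) = {1}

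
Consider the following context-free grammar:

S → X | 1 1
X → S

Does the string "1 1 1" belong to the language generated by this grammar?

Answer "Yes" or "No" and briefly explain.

No - no valid derivation exists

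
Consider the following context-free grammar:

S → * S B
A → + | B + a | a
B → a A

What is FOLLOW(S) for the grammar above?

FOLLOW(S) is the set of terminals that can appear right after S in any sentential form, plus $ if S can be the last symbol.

We compute FOLLOW(S) using the standard algorithm.
FOLLOW(S) starts with {$}.
FIRST(A) = {+, a}
FIRST(B) = {a}
FIRST(S) = {*}
FOLLOW(A) = {$, +, a}
FOLLOW(B) = {$, +, a}
FOLLOW(S) = {$, a}
Therefore, FOLLOW(S) = {$, a}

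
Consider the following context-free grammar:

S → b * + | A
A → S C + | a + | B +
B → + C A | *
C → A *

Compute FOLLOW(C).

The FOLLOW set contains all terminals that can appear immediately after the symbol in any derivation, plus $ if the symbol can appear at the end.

We compute FOLLOW(C) using the standard algorithm.
FOLLOW(S) starts with {$}.
FIRST(A) = {*, +, a, b}
FIRST(B) = {*, +}
FIRST(C) = {*, +, a, b}
FIRST(S) = {*, +, a, b}
FOLLOW(A) = {$, *, +, a, b}
FOLLOW(B) = {+}
FOLLOW(C) = {*, +, a, b}
FOLLOW(S) = {$, *, +, a, b}
Therefore, FOLLOW(C) = {*, +, a, b}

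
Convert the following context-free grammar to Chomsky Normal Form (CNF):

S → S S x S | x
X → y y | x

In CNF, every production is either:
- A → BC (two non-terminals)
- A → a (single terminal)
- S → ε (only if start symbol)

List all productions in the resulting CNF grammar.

TX → x; S → x; TY → y; X → x; S → S X0; X0 → S X1; X1 → TX S; X → TY TY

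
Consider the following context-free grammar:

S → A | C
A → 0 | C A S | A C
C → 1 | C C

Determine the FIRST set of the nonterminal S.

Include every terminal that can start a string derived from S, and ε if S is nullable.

We compute FIRST(S) using the standard algorithm.
FIRST(A) = {0, 1}
FIRST(C) = {1}
FIRST(S) = {0, 1}
Therefore, FIRST(S) = {0, 1}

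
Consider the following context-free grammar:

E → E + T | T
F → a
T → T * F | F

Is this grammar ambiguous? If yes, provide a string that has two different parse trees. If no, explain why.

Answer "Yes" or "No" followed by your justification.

No - the grammar is unambiguous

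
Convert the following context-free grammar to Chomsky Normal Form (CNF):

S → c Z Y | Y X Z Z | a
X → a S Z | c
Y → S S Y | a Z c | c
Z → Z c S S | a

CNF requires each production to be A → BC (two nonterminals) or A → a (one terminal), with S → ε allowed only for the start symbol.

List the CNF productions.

TC → c; S → a; TA → a; X → c; Y → c; Z → a; S → TC X0; X0 → Z Y; S → Y X1; X1 → X X2; X2 → Z Z; X → TA X3; X3 → S Z; Y → S X4; X4 → S Y; Y → TA X5; X5 → Z TC; Z → Z X6; X6 → TC X7; X7 → S S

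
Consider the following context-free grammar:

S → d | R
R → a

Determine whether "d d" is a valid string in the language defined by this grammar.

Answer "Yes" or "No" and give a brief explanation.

No - no valid derivation exists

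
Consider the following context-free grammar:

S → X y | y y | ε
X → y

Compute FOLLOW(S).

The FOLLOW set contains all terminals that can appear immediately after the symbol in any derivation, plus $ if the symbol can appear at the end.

We compute FOLLOW(S) using the standard algorithm.
FOLLOW(S) starts with {$}.
FIRST(S) = {y, ε}
FIRST(X) = {y}
FOLLOW(S) = {$}
FOLLOW(X) = {y}
Therefore, FOLLOW(S) = {$}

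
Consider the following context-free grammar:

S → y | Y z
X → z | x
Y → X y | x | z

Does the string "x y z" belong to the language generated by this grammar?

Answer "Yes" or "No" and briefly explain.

Yes - a valid derivation exists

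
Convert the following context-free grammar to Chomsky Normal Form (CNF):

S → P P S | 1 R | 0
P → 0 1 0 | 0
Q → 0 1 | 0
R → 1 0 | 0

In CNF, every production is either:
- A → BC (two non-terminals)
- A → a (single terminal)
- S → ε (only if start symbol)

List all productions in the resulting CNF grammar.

T1 → 1; S → 0; T0 → 0; P → 0; Q → 0; R → 0; S → P X0; X0 → P S; S → T1 R; P → T0 X1; X1 → T1 T0; Q → T0 T1; R → T1 T0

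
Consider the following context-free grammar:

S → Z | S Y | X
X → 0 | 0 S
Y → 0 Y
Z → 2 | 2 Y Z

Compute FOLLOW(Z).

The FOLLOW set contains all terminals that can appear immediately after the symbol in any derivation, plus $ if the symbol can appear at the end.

We compute FOLLOW(Z) using the standard algorithm.
FOLLOW(S) starts with {$}.
FIRST(S) = {0, 2}
FIRST(X) = {0}
FIRST(Y) = {0}
FIRST(Z) = {2}
FOLLOW(S) = {$, 0}
FOLLOW(X) = {$, 0}
FOLLOW(Y) = {$, 0, 2}
FOLLOW(Z) = {$, 0}
Therefore, FOLLOW(Z) = {$, 0}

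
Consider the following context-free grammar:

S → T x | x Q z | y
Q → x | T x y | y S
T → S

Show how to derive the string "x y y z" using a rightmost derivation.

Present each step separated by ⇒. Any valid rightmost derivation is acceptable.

S ⇒ x Q z ⇒ x y S z ⇒ x y y z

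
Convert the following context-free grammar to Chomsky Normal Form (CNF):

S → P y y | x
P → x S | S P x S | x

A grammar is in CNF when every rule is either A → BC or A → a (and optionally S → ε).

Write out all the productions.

TY → y; S → x; TX → x; P → x; S → P X0; X0 → TY TY; P → TX S; P → S X1; X1 → P X2; X2 → TX S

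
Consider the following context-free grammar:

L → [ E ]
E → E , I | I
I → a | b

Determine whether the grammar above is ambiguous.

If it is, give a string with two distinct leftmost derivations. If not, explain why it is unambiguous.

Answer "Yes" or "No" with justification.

No - the grammar is unambiguous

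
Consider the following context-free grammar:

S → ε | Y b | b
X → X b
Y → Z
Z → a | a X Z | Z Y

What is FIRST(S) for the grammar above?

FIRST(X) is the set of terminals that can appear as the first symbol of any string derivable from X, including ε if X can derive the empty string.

We compute FIRST(S) using the standard algorithm.
FIRST(S) = {a, b, ε}
FIRST(X) = {}
FIRST(Y) = {a}
FIRST(Z) = {a}
Therefore, FIRST(S) = {a, b, ε}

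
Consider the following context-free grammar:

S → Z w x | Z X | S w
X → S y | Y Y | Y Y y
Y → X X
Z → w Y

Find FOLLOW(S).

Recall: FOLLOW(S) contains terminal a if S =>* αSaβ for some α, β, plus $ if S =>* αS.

We compute FOLLOW(S) using the standard algorithm.
FOLLOW(S) starts with {$}.
FIRST(S) = {w}
FIRST(X) = {w}
FIRST(Y) = {w}
FIRST(Z) = {w}
FOLLOW(S) = {$, w, y}
FOLLOW(X) = {$, w, y}
FOLLOW(Y) = {$, w, y}
FOLLOW(Z) = {w}
Therefore, FOLLOW(S) = {$, w, y}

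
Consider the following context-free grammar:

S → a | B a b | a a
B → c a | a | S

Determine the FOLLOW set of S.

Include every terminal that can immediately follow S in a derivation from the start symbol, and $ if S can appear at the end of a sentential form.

We compute FOLLOW(S) using the standard algorithm.
FOLLOW(S) starts with {$}.
FIRST(B) = {a, c}
FIRST(S) = {a, c}
FOLLOW(B) = {a}
FOLLOW(S) = {$, a}
Therefore, FOLLOW(S) = {$, a}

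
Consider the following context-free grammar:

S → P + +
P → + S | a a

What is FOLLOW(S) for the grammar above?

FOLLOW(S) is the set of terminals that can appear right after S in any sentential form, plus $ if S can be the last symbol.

We compute FOLLOW(S) using the standard algorithm.
FOLLOW(S) starts with {$}.
FIRST(P) = {+, a}
FIRST(S) = {+, a}
FOLLOW(P) = {+}
FOLLOW(S) = {$, +}
Therefore, FOLLOW(S) = {$, +}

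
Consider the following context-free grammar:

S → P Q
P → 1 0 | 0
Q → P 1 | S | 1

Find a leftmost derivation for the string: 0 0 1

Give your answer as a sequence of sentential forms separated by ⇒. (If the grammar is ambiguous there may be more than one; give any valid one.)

S ⇒ P Q ⇒ 0 Q ⇒ 0 P 1 ⇒ 0 0 1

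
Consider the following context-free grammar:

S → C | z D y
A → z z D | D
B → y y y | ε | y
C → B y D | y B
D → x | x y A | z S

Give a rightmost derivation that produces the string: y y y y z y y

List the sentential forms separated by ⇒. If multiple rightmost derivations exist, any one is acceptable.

S ⇒ C ⇒ B y D ⇒ B y z S ⇒ B y z C ⇒ B y z y B ⇒ B y z y y ⇒ y y y y z y y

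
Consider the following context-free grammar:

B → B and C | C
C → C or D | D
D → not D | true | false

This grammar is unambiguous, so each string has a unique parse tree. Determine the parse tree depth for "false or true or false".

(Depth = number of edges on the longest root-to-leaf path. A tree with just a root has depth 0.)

5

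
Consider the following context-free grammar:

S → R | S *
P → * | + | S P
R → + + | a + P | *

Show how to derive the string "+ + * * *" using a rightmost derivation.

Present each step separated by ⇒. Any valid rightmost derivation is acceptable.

S ⇒ S * ⇒ S * * ⇒ S * * * ⇒ R * * * ⇒ + + * * *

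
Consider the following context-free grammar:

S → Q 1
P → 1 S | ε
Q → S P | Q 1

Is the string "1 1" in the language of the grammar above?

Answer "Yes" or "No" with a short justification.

No - no valid derivation exists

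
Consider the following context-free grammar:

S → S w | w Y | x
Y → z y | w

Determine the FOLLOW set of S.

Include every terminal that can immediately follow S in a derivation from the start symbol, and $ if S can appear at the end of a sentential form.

We compute FOLLOW(S) using the standard algorithm.
FOLLOW(S) starts with {$}.
FIRST(S) = {w, x}
FIRST(Y) = {w, z}
FOLLOW(S) = {$, w}
FOLLOW(Y) = {$, w}
Therefore, FOLLOW(S) = {$, w}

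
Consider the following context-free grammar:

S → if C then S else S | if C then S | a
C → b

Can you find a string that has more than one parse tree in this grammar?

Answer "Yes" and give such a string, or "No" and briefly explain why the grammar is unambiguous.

Yes - the string 'if b then if b then if b then a else a' has two distinct parse trees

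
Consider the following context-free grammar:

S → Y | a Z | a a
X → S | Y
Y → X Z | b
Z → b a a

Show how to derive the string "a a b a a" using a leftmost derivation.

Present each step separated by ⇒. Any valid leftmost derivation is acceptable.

S ⇒ Y ⇒ X Z ⇒ S Z ⇒ a a Z ⇒ a a b a a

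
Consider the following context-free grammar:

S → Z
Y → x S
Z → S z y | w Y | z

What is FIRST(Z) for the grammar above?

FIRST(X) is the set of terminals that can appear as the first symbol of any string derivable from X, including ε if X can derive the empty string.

We compute FIRST(Z) using the standard algorithm.
FIRST(S) = {w, z}
FIRST(Y) = {x}
FIRST(Z) = {w, z}
Therefore, FIRST(Z) = {w, z}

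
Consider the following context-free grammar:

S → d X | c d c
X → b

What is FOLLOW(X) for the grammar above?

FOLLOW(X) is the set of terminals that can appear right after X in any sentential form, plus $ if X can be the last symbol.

We compute FOLLOW(X) using the standard algorithm.
FOLLOW(S) starts with {$}.
FIRST(S) = {c, d}
FIRST(X) = {b}
FOLLOW(S) = {$}
FOLLOW(X) = {$}
Therefore, FOLLOW(X) = {$}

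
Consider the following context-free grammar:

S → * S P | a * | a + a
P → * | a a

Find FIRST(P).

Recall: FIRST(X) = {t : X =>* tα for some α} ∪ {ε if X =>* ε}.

We compute FIRST(P) using the standard algorithm.
FIRST(P) = {*, a}
FIRST(S) = {*, a}
Therefore, FIRST(P) = {*, a}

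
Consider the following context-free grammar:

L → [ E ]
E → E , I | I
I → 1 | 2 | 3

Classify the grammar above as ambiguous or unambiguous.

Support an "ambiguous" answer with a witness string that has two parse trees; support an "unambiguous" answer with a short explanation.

Unambiguous - every string in the language has a unique parse tree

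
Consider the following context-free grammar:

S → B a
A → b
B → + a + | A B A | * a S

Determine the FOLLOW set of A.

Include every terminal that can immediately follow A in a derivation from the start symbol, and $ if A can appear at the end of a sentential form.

We compute FOLLOW(A) using the standard algorithm.
FOLLOW(S) starts with {$}.
FIRST(A) = {b}
FIRST(B) = {*, +, b}
FIRST(S) = {*, +, b}
FOLLOW(A) = {*, +, a, b}
FOLLOW(B) = {a, b}
FOLLOW(S) = {$, a, b}
Therefore, FOLLOW(A) = {*, +, a, b}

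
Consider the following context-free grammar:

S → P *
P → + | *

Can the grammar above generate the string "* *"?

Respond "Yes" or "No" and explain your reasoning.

Yes - a valid derivation exists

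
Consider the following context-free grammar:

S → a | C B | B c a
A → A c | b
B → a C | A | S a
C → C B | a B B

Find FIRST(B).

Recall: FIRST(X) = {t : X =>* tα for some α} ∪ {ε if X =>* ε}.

We compute FIRST(B) using the standard algorithm.
FIRST(A) = {b}
FIRST(B) = {a, b}
FIRST(C) = {a}
FIRST(S) = {a, b}
Therefore, FIRST(B) = {a, b}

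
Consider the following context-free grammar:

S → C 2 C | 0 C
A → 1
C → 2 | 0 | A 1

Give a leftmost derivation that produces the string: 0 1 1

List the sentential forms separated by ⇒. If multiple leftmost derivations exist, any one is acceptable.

S ⇒ 0 C ⇒ 0 A 1 ⇒ 0 1 1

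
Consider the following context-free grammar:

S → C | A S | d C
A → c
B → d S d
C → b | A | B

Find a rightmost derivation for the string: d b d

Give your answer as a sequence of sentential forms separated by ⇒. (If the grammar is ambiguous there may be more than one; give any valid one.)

S ⇒ C ⇒ B ⇒ d S d ⇒ d C d ⇒ d b d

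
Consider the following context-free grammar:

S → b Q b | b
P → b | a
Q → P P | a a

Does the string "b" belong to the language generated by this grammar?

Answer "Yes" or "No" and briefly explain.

Yes - a valid derivation exists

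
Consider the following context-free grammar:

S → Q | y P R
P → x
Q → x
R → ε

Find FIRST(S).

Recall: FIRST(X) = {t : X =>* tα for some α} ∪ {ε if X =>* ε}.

We compute FIRST(S) using the standard algorithm.
FIRST(P) = {x}
FIRST(Q) = {x}
FIRST(R) = {ε}
FIRST(S) = {x, y}
Therefore, FIRST(S) = {x, y}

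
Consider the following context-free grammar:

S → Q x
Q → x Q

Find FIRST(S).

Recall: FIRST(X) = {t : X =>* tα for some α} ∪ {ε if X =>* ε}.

We compute FIRST(S) using the standard algorithm.
FIRST(Q) = {x}
FIRST(S) = {x}
Therefore, FIRST(S) = {x}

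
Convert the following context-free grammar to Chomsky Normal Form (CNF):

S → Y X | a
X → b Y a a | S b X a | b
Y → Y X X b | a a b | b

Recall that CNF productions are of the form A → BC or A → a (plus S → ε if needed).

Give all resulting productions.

S → a; TB → b; TA → a; X → b; Y → b; S → Y X; X → TB X0; X0 → Y X1; X1 → TA TA; X → S X2; X2 → TB X3; X3 → X TA; Y → Y X4; X4 → X X5; X5 → X TB; Y → TA X6; X6 → TA TB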